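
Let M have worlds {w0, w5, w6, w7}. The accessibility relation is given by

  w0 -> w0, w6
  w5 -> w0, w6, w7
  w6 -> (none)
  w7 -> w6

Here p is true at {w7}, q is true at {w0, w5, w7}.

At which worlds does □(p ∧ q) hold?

w0: successors {w0, w6}; p ∧ q there: w0:F, w6:F. ✗
w5: successors {w0, w6, w7}; p ∧ q there: w0:F, w6:F, w7:T. ✗
w6: no successors, so □(p ∧ q) holds vacuously. ✓
w7: successors {w6}; p ∧ q there: w6:F. ✗

{w6}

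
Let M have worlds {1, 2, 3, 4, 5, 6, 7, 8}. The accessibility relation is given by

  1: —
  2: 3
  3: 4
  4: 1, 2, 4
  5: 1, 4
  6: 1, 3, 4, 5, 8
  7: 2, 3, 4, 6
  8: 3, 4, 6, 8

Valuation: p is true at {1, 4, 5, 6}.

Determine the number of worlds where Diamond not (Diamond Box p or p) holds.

4

1: no successors, so Diamond not (Diamond Box p or p) fails. ✗
2: successors {3}; not (Diamond Box p or p) there: 3:T. ✓
3: successors {4}; not (Diamond Box p or p) there: 4:F. ✗
4: successors {1, 2, 4}; not (Diamond Box p or p) there: 1:F, 2:F, 4:F. ✗
5: successors {1, 4}; not (Diamond Box p or p) there: 1:F, 4:F. ✗
6: successors {1, 3, 4, 5, 8}; not (Diamond Box p or p) there: 1:F, 3:T, 4:F, 5:F, 8:F. ✓
7: successors {2, 3, 4, 6}; not (Diamond Box p or p) there: 2:F, 3:T, 4:F, 6:F. ✓
8: successors {3, 4, 6, 8}; not (Diamond Box p or p) there: 3:T, 4:F, 6:F, 8:F. ✓
Satisfying worlds: {2, 6, 7, 8}.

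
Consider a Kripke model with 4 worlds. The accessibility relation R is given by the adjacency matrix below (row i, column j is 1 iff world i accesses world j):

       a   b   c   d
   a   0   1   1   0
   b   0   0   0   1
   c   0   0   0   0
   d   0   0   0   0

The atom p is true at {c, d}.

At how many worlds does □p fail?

a: successors {b, c}; p there: b:F, c:T. ✗
b: successors {d}; p there: d:T. ✓
c: no successors, so □p holds vacuously. ✓
d: no successors, so □p holds vacuously. ✓
Satisfying worlds: {b, c, d}.
So □p fails at the other 1 world.

1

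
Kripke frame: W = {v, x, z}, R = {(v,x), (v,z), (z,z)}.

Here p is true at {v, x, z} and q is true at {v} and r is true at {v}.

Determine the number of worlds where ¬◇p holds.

1

v: ◇p is T. ✗
x: ◇p is F. ✓
z: ◇p is T. ✗
Satisfying worlds: {x}.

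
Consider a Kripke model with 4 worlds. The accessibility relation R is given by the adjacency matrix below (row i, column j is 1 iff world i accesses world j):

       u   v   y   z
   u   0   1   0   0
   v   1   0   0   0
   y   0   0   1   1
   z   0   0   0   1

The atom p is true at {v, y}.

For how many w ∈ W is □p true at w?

u: successors {v}; p there: v:T. ✓
v: successors {u}; p there: u:F. ✗
y: successors {y, z}; p there: y:T, z:F. ✗
z: successors {z}; p there: z:F. ✗
Satisfying worlds: {u}.

1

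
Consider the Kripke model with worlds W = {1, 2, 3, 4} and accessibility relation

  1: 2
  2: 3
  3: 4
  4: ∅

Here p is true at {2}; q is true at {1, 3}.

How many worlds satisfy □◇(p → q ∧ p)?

1: successors {2}; ◇(p → q ∧ p) there: 2:T. ✓
2: successors {3}; ◇(p → q ∧ p) there: 3:T. ✓
3: successors {4}; ◇(p → q ∧ p) there: 4:F. ✗
4: no successors, so □◇(p → q ∧ p) holds vacuously. ✓
Satisfying worlds: {1, 2, 4}.

3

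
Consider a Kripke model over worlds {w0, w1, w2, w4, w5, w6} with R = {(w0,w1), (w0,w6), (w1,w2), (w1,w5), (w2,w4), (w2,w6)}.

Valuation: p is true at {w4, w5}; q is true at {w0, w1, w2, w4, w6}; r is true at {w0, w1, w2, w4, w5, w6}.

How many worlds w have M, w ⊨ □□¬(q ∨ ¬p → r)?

4

w0: successors {w1, w6}; □¬(q ∨ ¬p → r) there: w1:F, w6:T. ✗
w1: successors {w2, w5}; □¬(q ∨ ¬p → r) there: w2:F, w5:T. ✗
w2: successors {w4, w6}; □¬(q ∨ ¬p → r) there: w4:T, w6:T. ✓
w4: no successors, so □□¬(q ∨ ¬p → r) holds vacuously. ✓
w5: no successors, so □□¬(q ∨ ¬p → r) holds vacuously. ✓
w6: no successors, so □□¬(q ∨ ¬p → r) holds vacuously. ✓
Satisfying worlds: {w2, w4, w5, w6}.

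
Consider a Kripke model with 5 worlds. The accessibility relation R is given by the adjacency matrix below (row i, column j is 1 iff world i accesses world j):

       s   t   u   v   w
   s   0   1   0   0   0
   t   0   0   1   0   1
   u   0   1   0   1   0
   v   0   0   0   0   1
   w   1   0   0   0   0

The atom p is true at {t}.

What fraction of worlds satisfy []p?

s: successors {t}; p there: t:T. ✓
t: successors {u, w}; p there: u:F, w:F. ✗
u: successors {t, v}; p there: t:T, v:F. ✗
v: successors {w}; p there: w:F. ✗
w: successors {s}; p there: s:F. ✗
That's 1 of 5 worlds, so 1/5.

1/5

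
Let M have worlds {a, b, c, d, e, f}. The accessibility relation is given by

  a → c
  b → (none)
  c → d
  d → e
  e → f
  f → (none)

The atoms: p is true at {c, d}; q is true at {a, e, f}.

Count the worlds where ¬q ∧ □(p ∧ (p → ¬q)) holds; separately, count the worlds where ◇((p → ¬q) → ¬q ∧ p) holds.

For ¬q ∧ □(p ∧ (p → ¬q)):
a: ¬q is F, □(p ∧ (p → ¬q)) is T. ✗
b: ¬q is T, □(p ∧ (p → ¬q)) is T. ✓
c: ¬q is T, □(p ∧ (p → ¬q)) is T. ✓
d: ¬q is T, □(p ∧ (p → ¬q)) is F. ✗
e: ¬q is F, □(p ∧ (p → ¬q)) is F. ✗
f: ¬q is F, □(p ∧ (p → ¬q)) is T. ✗
— 2 worlds.
For ◇((p → ¬q) → ¬q ∧ p):
a: successors {c}; (p → ¬q) → ¬q ∧ p there: c:T. ✓
b: no successors, so ◇((p → ¬q) → ¬q ∧ p) fails. ✗
c: successors {d}; (p → ¬q) → ¬q ∧ p there: d:T. ✓
d: successors {e}; (p → ¬q) → ¬q ∧ p there: e:F. ✗
e: successors {f}; (p → ¬q) → ¬q ∧ p there: f:F. ✗
f: no successors, so ◇((p → ¬q) → ¬q ∧ p) fails. ✗
— 2 worlds.

2 and 2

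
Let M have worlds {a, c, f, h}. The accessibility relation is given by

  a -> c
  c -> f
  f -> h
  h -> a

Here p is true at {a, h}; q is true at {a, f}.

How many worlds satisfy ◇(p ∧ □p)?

a: successors {c}; p ∧ □p there: c:F. ✗
c: successors {f}; p ∧ □p there: f:F. ✗
f: successors {h}; p ∧ □p there: h:T. ✓
h: successors {a}; p ∧ □p there: a:F. ✗
Satisfying worlds: {f}.

1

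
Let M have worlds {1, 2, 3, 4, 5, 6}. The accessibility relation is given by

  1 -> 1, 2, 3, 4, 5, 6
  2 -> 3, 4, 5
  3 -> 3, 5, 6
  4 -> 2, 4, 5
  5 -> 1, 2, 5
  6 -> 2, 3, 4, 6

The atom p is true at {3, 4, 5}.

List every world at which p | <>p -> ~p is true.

{1, 2, 6}

1: p | <>p is T, ~p is T. ✓
2: p | <>p is T, ~p is T. ✓
3: p | <>p is T, ~p is F. ✗
4: p | <>p is T, ~p is F. ✗
5: p | <>p is T, ~p is F. ✗
6: p | <>p is T, ~p is T. ✓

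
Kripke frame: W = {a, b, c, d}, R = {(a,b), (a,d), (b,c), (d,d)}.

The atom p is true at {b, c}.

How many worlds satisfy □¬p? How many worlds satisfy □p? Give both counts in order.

2 and 2

For □¬p:
a: successors {b, d}; ¬p there: b:F, d:T. ✗
b: successors {c}; ¬p there: c:F. ✗
c: no successors, so □¬p holds vacuously. ✓
d: successors {d}; ¬p there: d:T. ✓
— 2 worlds.
For □p:
a: successors {b, d}; p there: b:T, d:F. ✗
b: successors {c}; p there: c:T. ✓
c: no successors, so □p holds vacuously. ✓
d: successors {d}; p there: d:F. ✗
— 2 worlds.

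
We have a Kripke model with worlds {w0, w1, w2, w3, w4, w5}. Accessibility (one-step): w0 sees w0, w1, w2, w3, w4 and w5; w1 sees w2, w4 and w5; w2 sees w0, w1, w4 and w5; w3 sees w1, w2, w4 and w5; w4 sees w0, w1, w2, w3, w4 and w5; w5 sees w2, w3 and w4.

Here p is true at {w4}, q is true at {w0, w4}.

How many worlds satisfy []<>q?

w0: successors {w0, w1, w2, w3, w4, w5}; <>q there: w0:T, w1:T, w2:T, w3:T, w4:T, w5:T. ✓
w1: successors {w2, w4, w5}; <>q there: w2:T, w4:T, w5:T. ✓
w2: successors {w0, w1, w4, w5}; <>q there: w0:T, w1:T, w4:T, w5:T. ✓
w3: successors {w1, w2, w4, w5}; <>q there: w1:T, w2:T, w4:T, w5:T. ✓
w4: successors {w0, w1, w2, w3, w4, w5}; <>q there: w0:T, w1:T, w2:T, w3:T, w4:T, w5:T. ✓
w5: successors {w2, w3, w4}; <>q there: w2:T, w3:T, w4:T. ✓
Satisfying worlds: {w0, w1, w2, w3, w4, w5}.

6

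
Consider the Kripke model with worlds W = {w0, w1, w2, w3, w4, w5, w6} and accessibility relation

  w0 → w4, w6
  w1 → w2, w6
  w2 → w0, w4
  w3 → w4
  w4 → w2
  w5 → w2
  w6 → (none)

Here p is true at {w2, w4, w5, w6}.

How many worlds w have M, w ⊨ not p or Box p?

6

w0: not p is T, Box p is T. ✓
w1: not p is T, Box p is T. ✓
w2: not p is F, Box p is F. ✗
w3: not p is T, Box p is T. ✓
w4: not p is F, Box p is T. ✓
w5: not p is F, Box p is T. ✓
w6: not p is F, Box p is T. ✓
Satisfying worlds: {w0, w1, w3, w4, w5, w6}.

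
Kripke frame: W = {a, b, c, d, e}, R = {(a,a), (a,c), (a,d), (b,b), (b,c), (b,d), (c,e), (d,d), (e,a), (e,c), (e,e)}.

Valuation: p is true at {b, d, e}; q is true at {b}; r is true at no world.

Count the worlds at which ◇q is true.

1

a: successors {a, c, d}; q there: a:F, c:F, d:F. ✗
b: successors {b, c, d}; q there: b:T, c:F, d:F. ✓
c: successors {e}; q there: e:F. ✗
d: successors {d}; q there: d:F. ✗
e: successors {a, c, e}; q there: a:F, c:F, e:F. ✗
Satisfying worlds: {b}.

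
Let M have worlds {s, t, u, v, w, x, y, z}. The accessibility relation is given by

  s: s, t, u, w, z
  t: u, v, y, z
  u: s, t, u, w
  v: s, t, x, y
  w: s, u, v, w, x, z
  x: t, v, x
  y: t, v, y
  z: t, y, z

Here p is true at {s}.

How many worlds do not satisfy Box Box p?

8

s: successors {s, t, u, w, z}; Box p there: s:F, t:F, u:F, w:F, z:F. ✗
t: successors {u, v, y, z}; Box p there: u:F, v:F, y:F, z:F. ✗
u: successors {s, t, u, w}; Box p there: s:F, t:F, u:F, w:F. ✗
v: successors {s, t, x, y}; Box p there: s:F, t:F, x:F, y:F. ✗
w: successors {s, u, v, w, x, z}; Box p there: s:F, u:F, v:F, w:F, x:F, z:F. ✗
x: successors {t, v, x}; Box p there: t:F, v:F, x:F. ✗
y: successors {t, v, y}; Box p there: t:F, v:F, y:F. ✗
z: successors {t, y, z}; Box p there: t:F, y:F, z:F. ✗
Satisfying worlds: ∅.
So Box Box p fails at the other 8 worlds.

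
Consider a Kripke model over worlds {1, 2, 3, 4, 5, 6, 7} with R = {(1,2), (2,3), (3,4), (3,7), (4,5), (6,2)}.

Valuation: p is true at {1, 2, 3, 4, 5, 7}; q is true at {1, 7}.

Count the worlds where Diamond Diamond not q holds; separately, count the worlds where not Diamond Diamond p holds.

For Diamond Diamond not q:
1: successors {2}; Diamond not q there: 2:T. ✓
2: successors {3}; Diamond not q there: 3:T. ✓
3: successors {4, 7}; Diamond not q there: 4:T, 7:F. ✓
4: successors {5}; Diamond not q there: 5:F. ✗
5: no successors, so Diamond Diamond not q fails. ✗
6: successors {2}; Diamond not q there: 2:T. ✓
7: no successors, so Diamond Diamond not q fails. ✗
— 4 worlds.
For not Diamond Diamond p:
1: Diamond Diamond p is T. ✗
2: Diamond Diamond p is T. ✗
3: Diamond Diamond p is T. ✗
4: Diamond Diamond p is F. ✓
5: Diamond Diamond p is F. ✓
6: Diamond Diamond p is T. ✗
7: Diamond Diamond p is F. ✓
— 3 worlds.

4 and 3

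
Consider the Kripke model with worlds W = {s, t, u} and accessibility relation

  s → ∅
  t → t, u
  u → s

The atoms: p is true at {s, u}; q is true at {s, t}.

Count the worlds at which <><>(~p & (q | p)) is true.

1

s: no successors, so <><>(~p & (q | p)) fails. ✗
t: successors {t, u}; <>(~p & (q | p)) there: t:T, u:F. ✓
u: successors {s}; <>(~p & (q | p)) there: s:F. ✗
Satisfying worlds: {t}.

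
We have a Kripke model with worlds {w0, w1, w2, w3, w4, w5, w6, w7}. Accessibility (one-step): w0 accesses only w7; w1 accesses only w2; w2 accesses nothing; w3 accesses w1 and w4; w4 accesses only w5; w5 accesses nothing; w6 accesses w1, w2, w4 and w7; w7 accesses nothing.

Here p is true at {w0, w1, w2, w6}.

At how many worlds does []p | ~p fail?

w0: []p is F, ~p is F. ✗
w1: []p is T, ~p is F. ✓
w2: []p is T, ~p is F. ✓
w3: []p is F, ~p is T. ✓
w4: []p is F, ~p is T. ✓
w5: []p is T, ~p is T. ✓
w6: []p is F, ~p is F. ✗
w7: []p is T, ~p is T. ✓
Satisfying worlds: {w1, w2, w3, w4, w5, w7}.
So []p | ~p fails at the other 2 worlds.

2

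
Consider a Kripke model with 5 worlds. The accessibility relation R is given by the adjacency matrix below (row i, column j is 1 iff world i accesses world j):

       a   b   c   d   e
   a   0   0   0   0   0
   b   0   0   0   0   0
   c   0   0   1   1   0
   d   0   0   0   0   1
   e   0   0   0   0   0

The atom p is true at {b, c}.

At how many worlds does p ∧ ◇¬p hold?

1

a: p is F, ◇¬p is F. ✗
b: p is T, ◇¬p is F. ✗
c: p is T, ◇¬p is T. ✓
d: p is F, ◇¬p is T. ✗
e: p is F, ◇¬p is F. ✗
Satisfying worlds: {c}.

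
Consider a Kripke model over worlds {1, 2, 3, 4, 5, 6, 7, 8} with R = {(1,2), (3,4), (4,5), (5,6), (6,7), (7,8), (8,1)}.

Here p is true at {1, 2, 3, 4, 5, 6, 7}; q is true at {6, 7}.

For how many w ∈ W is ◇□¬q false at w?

1: successors {2}; □¬q there: 2:T. ✓
2: no successors, so ◇□¬q fails. ✗
3: successors {4}; □¬q there: 4:T. ✓
4: successors {5}; □¬q there: 5:F. ✗
5: successors {6}; □¬q there: 6:F. ✗
6: successors {7}; □¬q there: 7:T. ✓
7: successors {8}; □¬q there: 8:T. ✓
8: successors {1}; □¬q there: 1:T. ✓
Satisfying worlds: {1, 3, 6, 7, 8}.
So ◇□¬q fails at the other 3 worlds.

3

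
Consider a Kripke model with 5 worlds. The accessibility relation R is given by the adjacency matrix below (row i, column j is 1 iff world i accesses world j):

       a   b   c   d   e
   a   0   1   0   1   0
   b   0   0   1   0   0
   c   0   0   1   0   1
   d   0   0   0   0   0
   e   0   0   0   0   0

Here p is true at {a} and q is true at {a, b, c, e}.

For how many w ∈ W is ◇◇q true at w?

a: successors {b, d}; ◇q there: b:T, d:F. ✓
b: successors {c}; ◇q there: c:T. ✓
c: successors {c, e}; ◇q there: c:T, e:F. ✓
d: no successors, so ◇◇q fails. ✗
e: no successors, so ◇◇q fails. ✗
Satisfying worlds: {a, b, c}.

3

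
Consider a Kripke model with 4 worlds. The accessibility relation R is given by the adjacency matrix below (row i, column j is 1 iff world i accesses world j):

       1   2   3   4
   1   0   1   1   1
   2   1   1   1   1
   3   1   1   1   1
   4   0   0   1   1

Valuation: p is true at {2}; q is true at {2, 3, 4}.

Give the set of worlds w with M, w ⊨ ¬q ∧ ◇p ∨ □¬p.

{1, 4}

1: ¬q ∧ ◇p is T, □¬p is F. ✓
2: ¬q ∧ ◇p is F, □¬p is F. ✗
3: ¬q ∧ ◇p is F, □¬p is F. ✗
4: ¬q ∧ ◇p is F, □¬p is T. ✓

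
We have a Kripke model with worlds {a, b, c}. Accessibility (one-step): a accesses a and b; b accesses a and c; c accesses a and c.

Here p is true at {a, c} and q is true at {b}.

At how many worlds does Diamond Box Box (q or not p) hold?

a: successors {a, b}; Box Box (q or not p) there: a:F, b:F. ✗
b: successors {a, c}; Box Box (q or not p) there: a:F, c:F. ✗
c: successors {a, c}; Box Box (q or not p) there: a:F, c:F. ✗
Satisfying worlds: ∅.

0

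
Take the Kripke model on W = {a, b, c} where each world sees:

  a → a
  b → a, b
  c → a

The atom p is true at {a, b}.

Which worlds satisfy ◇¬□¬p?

{a, b, c}

a: successors {a}; ¬□¬p there: a:T. ✓
b: successors {a, b}; ¬□¬p there: a:T, b:T. ✓
c: successors {a}; ¬□¬p there: a:T. ✓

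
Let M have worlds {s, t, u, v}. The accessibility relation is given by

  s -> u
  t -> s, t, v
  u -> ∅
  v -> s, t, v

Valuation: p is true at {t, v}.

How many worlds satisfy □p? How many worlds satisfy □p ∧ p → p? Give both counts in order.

1 and 4

For □p:
s: successors {u}; p there: u:F. ✗
t: successors {s, t, v}; p there: s:F, t:T, v:T. ✗
u: no successors, so □p holds vacuously. ✓
v: successors {s, t, v}; p there: s:F, t:T, v:T. ✗
— 1 world.
For □p ∧ p → p:
s: □p ∧ p is F, p is F. ✓
t: □p ∧ p is F, p is T. ✓
u: □p ∧ p is F, p is F. ✓
v: □p ∧ p is F, p is T. ✓
— 4 worlds.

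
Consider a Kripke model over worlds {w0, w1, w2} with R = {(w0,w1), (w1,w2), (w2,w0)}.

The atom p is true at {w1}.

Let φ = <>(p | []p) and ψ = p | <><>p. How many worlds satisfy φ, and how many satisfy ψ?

For <>(p | []p):
w0: successors {w1}; p | []p there: w1:T. ✓
w1: successors {w2}; p | []p there: w2:F. ✗
w2: successors {w0}; p | []p there: w0:T. ✓
— 2 worlds.
For p | <><>p:
w0: p is F, <><>p is F. ✗
w1: p is T, <><>p is F. ✓
w2: p is F, <><>p is T. ✓
— 2 worlds.

2 and 2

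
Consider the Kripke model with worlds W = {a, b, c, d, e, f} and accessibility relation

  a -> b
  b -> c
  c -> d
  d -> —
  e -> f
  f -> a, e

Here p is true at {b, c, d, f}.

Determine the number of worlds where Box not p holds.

2

a: successors {b}; not p there: b:F. ✗
b: successors {c}; not p there: c:F. ✗
c: successors {d}; not p there: d:F. ✗
d: no successors, so Box not p holds vacuously. ✓
e: successors {f}; not p there: f:F. ✗
f: successors {a, e}; not p there: a:T, e:T. ✓
Satisfying worlds: {d, f}.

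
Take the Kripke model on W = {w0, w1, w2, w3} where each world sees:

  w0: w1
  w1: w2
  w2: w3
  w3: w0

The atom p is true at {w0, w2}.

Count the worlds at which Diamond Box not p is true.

w0: successors {w1}; Box not p there: w1:F. ✗
w1: successors {w2}; Box not p there: w2:T. ✓
w2: successors {w3}; Box not p there: w3:F. ✗
w3: successors {w0}; Box not p there: w0:T. ✓
Satisfying worlds: {w1, w3}.

2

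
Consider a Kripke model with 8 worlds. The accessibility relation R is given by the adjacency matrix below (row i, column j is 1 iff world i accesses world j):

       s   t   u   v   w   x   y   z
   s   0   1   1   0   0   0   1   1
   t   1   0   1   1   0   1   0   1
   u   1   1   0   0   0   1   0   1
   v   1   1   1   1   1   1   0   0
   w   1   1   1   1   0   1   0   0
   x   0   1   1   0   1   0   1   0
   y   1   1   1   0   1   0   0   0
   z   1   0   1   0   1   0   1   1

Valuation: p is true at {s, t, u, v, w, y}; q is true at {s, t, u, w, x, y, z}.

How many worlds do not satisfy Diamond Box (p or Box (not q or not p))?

1

s: successors {t, u, y, z}; Box (p or Box (not q or not p)) there: t:F, u:F, y:T, z:F. ✓
t: successors {s, u, v, x, z}; Box (p or Box (not q or not p)) there: s:F, u:F, v:F, x:T, z:F. ✓
u: successors {s, t, x, z}; Box (p or Box (not q or not p)) there: s:F, t:F, x:T, z:F. ✓
v: successors {s, t, u, v, w, x}; Box (p or Box (not q or not p)) there: s:F, t:F, u:F, v:F, w:F, x:T. ✓
w: successors {s, t, u, v, x}; Box (p or Box (not q or not p)) there: s:F, t:F, u:F, v:F, x:T. ✓
x: successors {t, u, w, y}; Box (p or Box (not q or not p)) there: t:F, u:F, w:F, y:T. ✓
y: successors {s, t, u, w}; Box (p or Box (not q or not p)) there: s:F, t:F, u:F, w:F. ✗
z: successors {s, u, w, y, z}; Box (p or Box (not q or not p)) there: s:F, u:F, w:F, y:T, z:F. ✓
Satisfying worlds: {s, t, u, v, w, x, z}.
So Diamond Box (p or Box (not q or not p)) fails at the other 1 world.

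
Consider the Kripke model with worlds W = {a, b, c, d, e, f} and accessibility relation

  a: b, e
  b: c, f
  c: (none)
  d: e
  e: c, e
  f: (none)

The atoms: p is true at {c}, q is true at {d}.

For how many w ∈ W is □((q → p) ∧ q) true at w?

2

a: successors {b, e}; (q → p) ∧ q there: b:F, e:F. ✗
b: successors {c, f}; (q → p) ∧ q there: c:F, f:F. ✗
c: no successors, so □((q → p) ∧ q) holds vacuously. ✓
d: successors {e}; (q → p) ∧ q there: e:F. ✗
e: successors {c, e}; (q → p) ∧ q there: c:F, e:F. ✗
f: no successors, so □((q → p) ∧ q) holds vacuously. ✓
Satisfying worlds: {c, f}.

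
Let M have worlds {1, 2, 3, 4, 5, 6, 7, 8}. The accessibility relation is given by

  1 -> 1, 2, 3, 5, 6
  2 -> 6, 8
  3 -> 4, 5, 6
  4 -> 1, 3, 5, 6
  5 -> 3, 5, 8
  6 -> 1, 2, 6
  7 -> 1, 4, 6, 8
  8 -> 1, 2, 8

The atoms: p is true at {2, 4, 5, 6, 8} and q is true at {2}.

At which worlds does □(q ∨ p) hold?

1: successors {1, 2, 3, 5, 6}; q ∨ p there: 1:F, 2:T, 3:F, 5:T, 6:T. ✗
2: successors {6, 8}; q ∨ p there: 6:T, 8:T. ✓
3: successors {4, 5, 6}; q ∨ p there: 4:T, 5:T, 6:T. ✓
4: successors {1, 3, 5, 6}; q ∨ p there: 1:F, 3:F, 5:T, 6:T. ✗
5: successors {3, 5, 8}; q ∨ p there: 3:F, 5:T, 8:T. ✗
6: successors {1, 2, 6}; q ∨ p there: 1:F, 2:T, 6:T. ✗
7: successors {1, 4, 6, 8}; q ∨ p there: 1:F, 4:T, 6:T, 8:T. ✗
8: successors {1, 2, 8}; q ∨ p there: 1:F, 2:T, 8:T. ✗

{2, 3}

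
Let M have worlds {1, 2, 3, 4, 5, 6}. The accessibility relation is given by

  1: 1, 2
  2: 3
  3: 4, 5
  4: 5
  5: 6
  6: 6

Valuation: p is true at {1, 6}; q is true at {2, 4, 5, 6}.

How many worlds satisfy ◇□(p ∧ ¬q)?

1: successors {1, 2}; □(p ∧ ¬q) there: 1:F, 2:F. ✗
2: successors {3}; □(p ∧ ¬q) there: 3:F. ✗
3: successors {4, 5}; □(p ∧ ¬q) there: 4:F, 5:F. ✗
4: successors {5}; □(p ∧ ¬q) there: 5:F. ✗
5: successors {6}; □(p ∧ ¬q) there: 6:F. ✗
6: successors {6}; □(p ∧ ¬q) there: 6:F. ✗
Satisfying worlds: ∅.

0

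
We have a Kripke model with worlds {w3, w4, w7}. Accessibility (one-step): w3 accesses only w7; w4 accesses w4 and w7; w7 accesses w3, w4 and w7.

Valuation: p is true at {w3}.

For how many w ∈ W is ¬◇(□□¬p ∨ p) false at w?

1

w3: ◇(□□¬p ∨ p) is F. ✓
w4: ◇(□□¬p ∨ p) is F. ✓
w7: ◇(□□¬p ∨ p) is T. ✗
Satisfying worlds: {w3, w4}.
So ¬◇(□□¬p ∨ p) fails at the other 1 world.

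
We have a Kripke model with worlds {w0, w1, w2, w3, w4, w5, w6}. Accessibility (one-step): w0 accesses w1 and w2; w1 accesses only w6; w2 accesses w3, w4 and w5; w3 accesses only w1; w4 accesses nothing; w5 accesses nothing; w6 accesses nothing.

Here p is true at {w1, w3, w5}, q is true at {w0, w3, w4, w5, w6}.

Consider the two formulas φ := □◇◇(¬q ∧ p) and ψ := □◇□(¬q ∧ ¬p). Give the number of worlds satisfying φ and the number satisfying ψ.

3 and 5

For □◇◇(¬q ∧ p):
w0: successors {w1, w2}; ◇◇(¬q ∧ p) there: w1:F, w2:T. ✗
w1: successors {w6}; ◇◇(¬q ∧ p) there: w6:F. ✗
w2: successors {w3, w4, w5}; ◇◇(¬q ∧ p) there: w3:F, w4:F, w5:F. ✗
w3: successors {w1}; ◇◇(¬q ∧ p) there: w1:F. ✗
w4: no successors, so □◇◇(¬q ∧ p) holds vacuously. ✓
w5: no successors, so □◇◇(¬q ∧ p) holds vacuously. ✓
w6: no successors, so □◇◇(¬q ∧ p) holds vacuously. ✓
— 3 worlds.
For □◇□(¬q ∧ ¬p):
w0: successors {w1, w2}; ◇□(¬q ∧ ¬p) there: w1:T, w2:T. ✓
w1: successors {w6}; ◇□(¬q ∧ ¬p) there: w6:F. ✗
w2: successors {w3, w4, w5}; ◇□(¬q ∧ ¬p) there: w3:F, w4:F, w5:F. ✗
w3: successors {w1}; ◇□(¬q ∧ ¬p) there: w1:T. ✓
w4: no successors, so □◇□(¬q ∧ ¬p) holds vacuously. ✓
w5: no successors, so □◇□(¬q ∧ ¬p) holds vacuously. ✓
w6: no successors, so □◇□(¬q ∧ ¬p) holds vacuously. ✓
— 5 worlds.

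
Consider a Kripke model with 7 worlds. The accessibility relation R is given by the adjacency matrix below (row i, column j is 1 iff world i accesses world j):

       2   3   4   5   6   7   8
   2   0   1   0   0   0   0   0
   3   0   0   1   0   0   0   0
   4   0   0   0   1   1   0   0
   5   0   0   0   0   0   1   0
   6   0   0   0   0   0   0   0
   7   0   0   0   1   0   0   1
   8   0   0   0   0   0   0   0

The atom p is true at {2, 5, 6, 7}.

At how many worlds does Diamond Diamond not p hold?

2: successors {3}; Diamond not p there: 3:T. ✓
3: successors {4}; Diamond not p there: 4:F. ✗
4: successors {5, 6}; Diamond not p there: 5:F, 6:F. ✗
5: successors {7}; Diamond not p there: 7:T. ✓
6: no successors, so Diamond Diamond not p fails. ✗
7: successors {5, 8}; Diamond not p there: 5:F, 8:F. ✗
8: no successors, so Diamond Diamond not p fails. ✗
Satisfying worlds: {2, 5}.

2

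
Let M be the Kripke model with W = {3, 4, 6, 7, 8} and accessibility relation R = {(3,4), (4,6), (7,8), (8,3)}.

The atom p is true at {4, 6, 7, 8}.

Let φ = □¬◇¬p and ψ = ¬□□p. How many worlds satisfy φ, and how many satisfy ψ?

For □¬◇¬p:
3: successors {4}; ¬◇¬p there: 4:T. ✓
4: successors {6}; ¬◇¬p there: 6:T. ✓
6: no successors, so □¬◇¬p holds vacuously. ✓
7: successors {8}; ¬◇¬p there: 8:F. ✗
8: successors {3}; ¬◇¬p there: 3:T. ✓
— 4 worlds.
For ¬□□p:
3: □□p is T. ✗
4: □□p is T. ✗
6: □□p is T. ✗
7: □□p is F. ✓
8: □□p is T. ✗
— 1 world.

4 and 1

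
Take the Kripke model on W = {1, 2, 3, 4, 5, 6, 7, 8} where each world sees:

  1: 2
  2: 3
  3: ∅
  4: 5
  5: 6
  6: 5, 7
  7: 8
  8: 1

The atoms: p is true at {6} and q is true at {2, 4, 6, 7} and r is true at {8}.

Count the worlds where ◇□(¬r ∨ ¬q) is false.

1

1: successors {2}; □(¬r ∨ ¬q) there: 2:T. ✓
2: successors {3}; □(¬r ∨ ¬q) there: 3:T. ✓
3: no successors, so ◇□(¬r ∨ ¬q) fails. ✗
4: successors {5}; □(¬r ∨ ¬q) there: 5:T. ✓
5: successors {6}; □(¬r ∨ ¬q) there: 6:T. ✓
6: successors {5, 7}; □(¬r ∨ ¬q) there: 5:T, 7:T. ✓
7: successors {8}; □(¬r ∨ ¬q) there: 8:T. ✓
8: successors {1}; □(¬r ∨ ¬q) there: 1:T. ✓
Satisfying worlds: {1, 2, 4, 5, 6, 7, 8}.
So ◇□(¬r ∨ ¬q) fails at the other 1 world.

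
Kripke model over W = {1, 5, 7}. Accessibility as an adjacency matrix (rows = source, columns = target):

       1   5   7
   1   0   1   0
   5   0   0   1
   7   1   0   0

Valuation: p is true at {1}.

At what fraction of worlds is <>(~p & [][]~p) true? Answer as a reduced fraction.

1/3

1: successors {5}; ~p & [][]~p there: 5:F. ✗
5: successors {7}; ~p & [][]~p there: 7:T. ✓
7: successors {1}; ~p & [][]~p there: 1:F. ✗
That's 1 of 3 worlds, so 1/3.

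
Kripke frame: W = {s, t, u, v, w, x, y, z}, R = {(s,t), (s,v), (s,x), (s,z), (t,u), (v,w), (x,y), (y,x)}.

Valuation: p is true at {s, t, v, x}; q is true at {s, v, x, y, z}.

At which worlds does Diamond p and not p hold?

{y}

s: Diamond p is T, not p is F. ✗
t: Diamond p is F, not p is F. ✗
u: Diamond p is F, not p is T. ✗
v: Diamond p is F, not p is F. ✗
w: Diamond p is F, not p is T. ✗
x: Diamond p is F, not p is F. ✗
y: Diamond p is T, not p is T. ✓
z: Diamond p is F, not p is T. ✗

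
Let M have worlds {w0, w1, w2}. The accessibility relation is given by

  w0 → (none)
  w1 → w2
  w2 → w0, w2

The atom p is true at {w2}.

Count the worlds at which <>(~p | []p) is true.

1

w0: no successors, so <>(~p | []p) fails. ✗
w1: successors {w2}; ~p | []p there: w2:F. ✗
w2: successors {w0, w2}; ~p | []p there: w0:T, w2:F. ✓
Satisfying worlds: {w2}.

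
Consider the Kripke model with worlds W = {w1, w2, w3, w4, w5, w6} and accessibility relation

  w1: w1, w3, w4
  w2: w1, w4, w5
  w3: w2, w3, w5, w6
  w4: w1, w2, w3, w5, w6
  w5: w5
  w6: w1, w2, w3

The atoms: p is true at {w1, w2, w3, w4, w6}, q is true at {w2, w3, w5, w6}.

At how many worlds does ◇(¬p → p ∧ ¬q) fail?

w1: successors {w1, w3, w4}; ¬p → p ∧ ¬q there: w1:T, w3:T, w4:T. ✓
w2: successors {w1, w4, w5}; ¬p → p ∧ ¬q there: w1:T, w4:T, w5:F. ✓
w3: successors {w2, w3, w5, w6}; ¬p → p ∧ ¬q there: w2:T, w3:T, w5:F, w6:T. ✓
w4: successors {w1, w2, w3, w5, w6}; ¬p → p ∧ ¬q there: w1:T, w2:T, w3:T, w5:F, w6:T. ✓
w5: successors {w5}; ¬p → p ∧ ¬q there: w5:F. ✗
w6: successors {w1, w2, w3}; ¬p → p ∧ ¬q there: w1:T, w2:T, w3:T. ✓
Satisfying worlds: {w1, w2, w3, w4, w6}.
So ◇(¬p → p ∧ ¬q) fails at the other 1 world.

1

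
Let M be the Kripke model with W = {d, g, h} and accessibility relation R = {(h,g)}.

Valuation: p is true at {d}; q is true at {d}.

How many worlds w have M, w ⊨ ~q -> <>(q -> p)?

2

d: ~q is F, <>(q -> p) is F. ✓
g: ~q is T, <>(q -> p) is F. ✗
h: ~q is T, <>(q -> p) is T. ✓
Satisfying worlds: {d, h}.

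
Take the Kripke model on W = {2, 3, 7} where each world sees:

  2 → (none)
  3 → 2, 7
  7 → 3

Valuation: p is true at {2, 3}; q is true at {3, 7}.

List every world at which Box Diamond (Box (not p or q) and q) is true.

2: no successors, so Box Diamond (Box (not p or q) and q) holds vacuously. ✓
3: successors {2, 7}; Diamond (Box (not p or q) and q) there: 2:F, 7:F. ✗
7: successors {3}; Diamond (Box (not p or q) and q) there: 3:T. ✓

{2, 7}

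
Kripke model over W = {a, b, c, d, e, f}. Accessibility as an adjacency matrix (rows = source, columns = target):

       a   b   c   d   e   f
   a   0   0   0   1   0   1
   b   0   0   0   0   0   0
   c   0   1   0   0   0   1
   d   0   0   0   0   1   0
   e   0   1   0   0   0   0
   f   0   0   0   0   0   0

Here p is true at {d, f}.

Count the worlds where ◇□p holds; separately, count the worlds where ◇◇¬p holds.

3 and 2

For ◇□p:
a: successors {d, f}; □p there: d:F, f:T. ✓
b: no successors, so ◇□p fails. ✗
c: successors {b, f}; □p there: b:T, f:T. ✓
d: successors {e}; □p there: e:F. ✗
e: successors {b}; □p there: b:T. ✓
f: no successors, so ◇□p fails. ✗
— 3 worlds.
For ◇◇¬p:
a: successors {d, f}; ◇¬p there: d:T, f:F. ✓
b: no successors, so ◇◇¬p fails. ✗
c: successors {b, f}; ◇¬p there: b:F, f:F. ✗
d: successors {e}; ◇¬p there: e:T. ✓
e: successors {b}; ◇¬p there: b:F. ✗
f: no successors, so ◇◇¬p fails. ✗
— 2 worlds.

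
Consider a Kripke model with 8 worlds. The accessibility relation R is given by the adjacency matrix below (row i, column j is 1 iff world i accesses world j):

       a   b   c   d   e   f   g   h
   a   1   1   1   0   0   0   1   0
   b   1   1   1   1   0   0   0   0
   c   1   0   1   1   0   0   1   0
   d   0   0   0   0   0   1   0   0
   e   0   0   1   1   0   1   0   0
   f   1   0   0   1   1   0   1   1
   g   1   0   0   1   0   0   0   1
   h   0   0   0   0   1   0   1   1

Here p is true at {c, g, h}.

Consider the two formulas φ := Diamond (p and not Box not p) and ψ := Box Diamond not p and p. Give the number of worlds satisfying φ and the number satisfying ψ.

7 and 3

For Diamond (p and not Box not p):
a: successors {a, b, c, g}; p and not Box not p there: a:F, b:F, c:T, g:T. ✓
b: successors {a, b, c, d}; p and not Box not p there: a:F, b:F, c:T, d:F. ✓
c: successors {a, c, d, g}; p and not Box not p there: a:F, c:T, d:F, g:T. ✓
d: successors {f}; p and not Box not p there: f:F. ✗
e: successors {c, d, f}; p and not Box not p there: c:T, d:F, f:F. ✓
f: successors {a, d, e, g, h}; p and not Box not p there: a:F, d:F, e:F, g:T, h:T. ✓
g: successors {a, d, h}; p and not Box not p there: a:F, d:F, h:T. ✓
h: successors {e, g, h}; p and not Box not p there: e:F, g:T, h:T. ✓
— 7 worlds.
For Box Diamond not p and p:
a: Box Diamond not p is T, p is F. ✗
b: Box Diamond not p is T, p is F. ✗
c: Box Diamond not p is T, p is T. ✓
d: Box Diamond not p is T, p is F. ✗
e: Box Diamond not p is T, p is F. ✗
f: Box Diamond not p is T, p is F. ✗
g: Box Diamond not p is T, p is T. ✓
h: Box Diamond not p is T, p is T. ✓
— 3 worlds.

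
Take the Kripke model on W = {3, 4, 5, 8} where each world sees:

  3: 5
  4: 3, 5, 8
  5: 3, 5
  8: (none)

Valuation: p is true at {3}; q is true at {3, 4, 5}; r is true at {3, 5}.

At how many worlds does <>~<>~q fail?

1

3: successors {5}; ~<>~q there: 5:T. ✓
4: successors {3, 5, 8}; ~<>~q there: 3:T, 5:T, 8:T. ✓
5: successors {3, 5}; ~<>~q there: 3:T, 5:T. ✓
8: no successors, so <>~<>~q fails. ✗
Satisfying worlds: {3, 4, 5}.
So <>~<>~q fails at the other 1 world.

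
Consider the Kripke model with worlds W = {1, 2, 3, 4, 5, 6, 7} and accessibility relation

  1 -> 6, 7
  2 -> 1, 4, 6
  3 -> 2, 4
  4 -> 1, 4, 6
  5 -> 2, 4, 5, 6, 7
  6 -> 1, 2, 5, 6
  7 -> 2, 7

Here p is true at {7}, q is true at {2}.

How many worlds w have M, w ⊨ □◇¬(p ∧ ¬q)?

1: successors {6, 7}; ◇¬(p ∧ ¬q) there: 6:T, 7:T. ✓
2: successors {1, 4, 6}; ◇¬(p ∧ ¬q) there: 1:T, 4:T, 6:T. ✓
3: successors {2, 4}; ◇¬(p ∧ ¬q) there: 2:T, 4:T. ✓
4: successors {1, 4, 6}; ◇¬(p ∧ ¬q) there: 1:T, 4:T, 6:T. ✓
5: successors {2, 4, 5, 6, 7}; ◇¬(p ∧ ¬q) there: 2:T, 4:T, 5:T, 6:T, 7:T. ✓
6: successors {1, 2, 5, 6}; ◇¬(p ∧ ¬q) there: 1:T, 2:T, 5:T, 6:T. ✓
7: successors {2, 7}; ◇¬(p ∧ ¬q) there: 2:T, 7:T. ✓
Satisfying worlds: {1, 2, 3, 4, 5, 6, 7}.

7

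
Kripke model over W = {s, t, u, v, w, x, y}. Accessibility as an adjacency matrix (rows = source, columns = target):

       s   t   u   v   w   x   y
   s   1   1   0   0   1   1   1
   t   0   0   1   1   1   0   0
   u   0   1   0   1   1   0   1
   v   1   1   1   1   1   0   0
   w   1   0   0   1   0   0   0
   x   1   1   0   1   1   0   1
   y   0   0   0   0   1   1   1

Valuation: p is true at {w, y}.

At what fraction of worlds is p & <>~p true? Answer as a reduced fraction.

2/7

s: p is F, <>~p is T. ✗
t: p is F, <>~p is T. ✗
u: p is F, <>~p is T. ✗
v: p is F, <>~p is T. ✗
w: p is T, <>~p is T. ✓
x: p is F, <>~p is T. ✗
y: p is T, <>~p is T. ✓
That's 2 of 7 worlds, so 2/7.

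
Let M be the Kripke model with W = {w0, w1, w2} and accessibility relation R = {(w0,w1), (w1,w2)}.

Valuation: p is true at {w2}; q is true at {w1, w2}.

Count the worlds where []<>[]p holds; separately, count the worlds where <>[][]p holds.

For []<>[]p:
w0: successors {w1}; <>[]p there: w1:T. ✓
w1: successors {w2}; <>[]p there: w2:F. ✗
w2: no successors, so []<>[]p holds vacuously. ✓
— 2 worlds.
For <>[][]p:
w0: successors {w1}; [][]p there: w1:T. ✓
w1: successors {w2}; [][]p there: w2:T. ✓
w2: no successors, so <>[][]p fails. ✗
— 2 worlds.

2 and 2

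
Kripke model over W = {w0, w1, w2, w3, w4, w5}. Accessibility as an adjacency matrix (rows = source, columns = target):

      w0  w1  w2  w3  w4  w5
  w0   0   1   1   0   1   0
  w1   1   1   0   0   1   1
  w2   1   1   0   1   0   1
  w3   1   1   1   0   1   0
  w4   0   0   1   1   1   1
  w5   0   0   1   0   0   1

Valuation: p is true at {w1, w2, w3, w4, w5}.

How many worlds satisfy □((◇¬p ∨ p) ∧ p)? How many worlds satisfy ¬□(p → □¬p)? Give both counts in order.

For □((◇¬p ∨ p) ∧ p):
w0: successors {w1, w2, w4}; (◇¬p ∨ p) ∧ p there: w1:T, w2:T, w4:T. ✓
w1: successors {w0, w1, w4, w5}; (◇¬p ∨ p) ∧ p there: w0:F, w1:T, w4:T, w5:T. ✗
w2: successors {w0, w1, w3, w5}; (◇¬p ∨ p) ∧ p there: w0:F, w1:T, w3:T, w5:T. ✗
w3: successors {w0, w1, w2, w4}; (◇¬p ∨ p) ∧ p there: w0:F, w1:T, w2:T, w4:T. ✗
w4: successors {w2, w3, w4, w5}; (◇¬p ∨ p) ∧ p there: w2:T, w3:T, w4:T, w5:T. ✓
w5: successors {w2, w5}; (◇¬p ∨ p) ∧ p there: w2:T, w5:T. ✓
— 3 worlds.
For ¬□(p → □¬p):
w0: □(p → □¬p) is F. ✓
w1: □(p → □¬p) is F. ✓
w2: □(p → □¬p) is F. ✓
w3: □(p → □¬p) is F. ✓
w4: □(p → □¬p) is F. ✓
w5: □(p → □¬p) is F. ✓
— 6 worlds.

3 and 6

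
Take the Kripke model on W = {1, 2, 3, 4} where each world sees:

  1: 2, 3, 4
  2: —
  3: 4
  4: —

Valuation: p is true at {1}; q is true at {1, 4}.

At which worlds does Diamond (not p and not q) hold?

{1}

1: successors {2, 3, 4}; not p and not q there: 2:T, 3:T, 4:F. ✓
2: no successors, so Diamond (not p and not q) fails. ✗
3: successors {4}; not p and not q there: 4:F. ✗
4: no successors, so Diamond (not p and not q) fails. ✗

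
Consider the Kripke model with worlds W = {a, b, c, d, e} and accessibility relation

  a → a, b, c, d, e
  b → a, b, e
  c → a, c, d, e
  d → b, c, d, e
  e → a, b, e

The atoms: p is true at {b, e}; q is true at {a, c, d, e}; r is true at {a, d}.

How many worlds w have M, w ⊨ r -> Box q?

a: r is T, Box q is F. ✗
b: r is F, Box q is F. ✓
c: r is F, Box q is T. ✓
d: r is T, Box q is F. ✗
e: r is F, Box q is F. ✓
Satisfying worlds: {b, c, e}.

3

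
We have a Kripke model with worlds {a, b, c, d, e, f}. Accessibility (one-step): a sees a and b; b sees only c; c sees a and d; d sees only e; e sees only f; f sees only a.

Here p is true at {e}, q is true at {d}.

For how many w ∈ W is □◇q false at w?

5

a: successors {a, b}; ◇q there: a:F, b:F. ✗
b: successors {c}; ◇q there: c:T. ✓
c: successors {a, d}; ◇q there: a:F, d:F. ✗
d: successors {e}; ◇q there: e:F. ✗
e: successors {f}; ◇q there: f:F. ✗
f: successors {a}; ◇q there: a:F. ✗
Satisfying worlds: {b}.
So □◇q fails at the other 5 worlds.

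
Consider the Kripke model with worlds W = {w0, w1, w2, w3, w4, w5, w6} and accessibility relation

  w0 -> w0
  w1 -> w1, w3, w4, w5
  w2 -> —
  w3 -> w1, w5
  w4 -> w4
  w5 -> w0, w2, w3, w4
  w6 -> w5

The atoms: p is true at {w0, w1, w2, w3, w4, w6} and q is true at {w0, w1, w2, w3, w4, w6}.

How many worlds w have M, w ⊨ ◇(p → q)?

6

w0: successors {w0}; p → q there: w0:T. ✓
w1: successors {w1, w3, w4, w5}; p → q there: w1:T, w3:T, w4:T, w5:T. ✓
w2: no successors, so ◇(p → q) fails. ✗
w3: successors {w1, w5}; p → q there: w1:T, w5:T. ✓
w4: successors {w4}; p → q there: w4:T. ✓
w5: successors {w0, w2, w3, w4}; p → q there: w0:T, w2:T, w3:T, w4:T. ✓
w6: successors {w5}; p → q there: w5:T. ✓
Satisfying worlds: {w0, w1, w3, w4, w5, w6}.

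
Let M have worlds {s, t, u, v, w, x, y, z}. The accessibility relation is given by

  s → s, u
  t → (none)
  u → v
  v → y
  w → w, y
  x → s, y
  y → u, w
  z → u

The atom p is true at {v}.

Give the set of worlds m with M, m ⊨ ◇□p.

{s, y, z}

s: successors {s, u}; □p there: s:F, u:T. ✓
t: no successors, so ◇□p fails. ✗
u: successors {v}; □p there: v:F. ✗
v: successors {y}; □p there: y:F. ✗
w: successors {w, y}; □p there: w:F, y:F. ✗
x: successors {s, y}; □p there: s:F, y:F. ✗
y: successors {u, w}; □p there: u:T, w:F. ✓
z: successors {u}; □p there: u:T. ✓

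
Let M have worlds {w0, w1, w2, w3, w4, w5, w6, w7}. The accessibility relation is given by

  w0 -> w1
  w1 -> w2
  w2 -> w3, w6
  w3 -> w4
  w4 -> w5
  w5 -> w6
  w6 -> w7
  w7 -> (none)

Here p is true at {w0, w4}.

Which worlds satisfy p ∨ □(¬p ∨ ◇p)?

{w0, w1, w2, w4, w5, w6, w7}

w0: p is T, □(¬p ∨ ◇p) is T. ✓
w1: p is F, □(¬p ∨ ◇p) is T. ✓
w2: p is F, □(¬p ∨ ◇p) is T. ✓
w3: p is F, □(¬p ∨ ◇p) is F. ✗
w4: p is T, □(¬p ∨ ◇p) is T. ✓
w5: p is F, □(¬p ∨ ◇p) is T. ✓
w6: p is F, □(¬p ∨ ◇p) is T. ✓
w7: p is F, □(¬p ∨ ◇p) is T. ✓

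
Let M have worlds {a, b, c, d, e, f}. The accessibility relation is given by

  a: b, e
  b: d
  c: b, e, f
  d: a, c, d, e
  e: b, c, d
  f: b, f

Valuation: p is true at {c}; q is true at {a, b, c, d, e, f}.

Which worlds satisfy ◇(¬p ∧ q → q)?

a: successors {b, e}; ¬p ∧ q → q there: b:T, e:T. ✓
b: successors {d}; ¬p ∧ q → q there: d:T. ✓
c: successors {b, e, f}; ¬p ∧ q → q there: b:T, e:T, f:T. ✓
d: successors {a, c, d, e}; ¬p ∧ q → q there: a:T, c:T, d:T, e:T. ✓
e: successors {b, c, d}; ¬p ∧ q → q there: b:T, c:T, d:T. ✓
f: successors {b, f}; ¬p ∧ q → q there: b:T, f:T. ✓

{a, b, c, d, e, f}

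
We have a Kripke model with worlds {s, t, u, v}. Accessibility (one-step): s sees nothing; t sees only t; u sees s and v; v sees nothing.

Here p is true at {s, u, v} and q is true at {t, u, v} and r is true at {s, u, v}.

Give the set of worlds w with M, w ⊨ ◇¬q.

{u}

s: no successors, so ◇¬q fails. ✗
t: successors {t}; ¬q there: t:F. ✗
u: successors {s, v}; ¬q there: s:T, v:F. ✓
v: no successors, so ◇¬q fails. ✗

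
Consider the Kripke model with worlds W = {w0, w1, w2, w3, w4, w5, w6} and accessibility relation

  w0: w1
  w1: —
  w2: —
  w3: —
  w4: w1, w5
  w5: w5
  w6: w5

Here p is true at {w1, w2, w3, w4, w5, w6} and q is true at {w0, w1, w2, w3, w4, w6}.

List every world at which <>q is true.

{w0, w4}

w0: successors {w1}; q there: w1:T. ✓
w1: no successors, so <>q fails. ✗
w2: no successors, so <>q fails. ✗
w3: no successors, so <>q fails. ✗
w4: successors {w1, w5}; q there: w1:T, w5:F. ✓
w5: successors {w5}; q there: w5:F. ✗
w6: successors {w5}; q there: w5:F. ✗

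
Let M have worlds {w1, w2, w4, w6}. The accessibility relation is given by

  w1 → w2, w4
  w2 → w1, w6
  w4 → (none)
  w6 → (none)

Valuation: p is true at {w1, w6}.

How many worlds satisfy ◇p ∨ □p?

3

w1: ◇p is F, □p is F. ✗
w2: ◇p is T, □p is T. ✓
w4: ◇p is F, □p is T. ✓
w6: ◇p is F, □p is T. ✓
Satisfying worlds: {w2, w4, w6}.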